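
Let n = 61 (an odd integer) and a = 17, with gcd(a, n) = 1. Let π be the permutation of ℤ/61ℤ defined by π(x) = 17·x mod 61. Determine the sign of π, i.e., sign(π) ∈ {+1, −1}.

-1

Orbit of 11 under x↦17x: [11, 4, 7, 58, 10, 48, 23]… (length divides ord_61(17)).
Cycle type of π: 60 + 1; total 2 cycles.
2 cycles on 61: each ℓ→(−1)^(ℓ−1), product (−1)^59 = -1.
The Jacobi symbol (17|61) = -1 (Zolotarev) agrees.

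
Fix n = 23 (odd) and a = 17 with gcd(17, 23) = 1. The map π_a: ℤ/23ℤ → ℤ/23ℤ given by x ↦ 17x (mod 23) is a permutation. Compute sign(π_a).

Start at x=19: 19 → 1 → 17 → 13 → 14 → 8 → 21 → … (one orbit).
Cycle type of π: 22 + 1; total 2 cycles.
23 − 2 = 21 transpositions; sign(π) = (−1)^21 = -1.
The Jacobi symbol (17|23) = -1 (Zolotarev) agrees.

-1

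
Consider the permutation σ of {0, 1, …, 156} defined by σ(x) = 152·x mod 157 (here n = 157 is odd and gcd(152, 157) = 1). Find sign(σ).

-1

Start at x=15: 15 → 82 → 61 → 9 → 112 → 68 → 131 → … (one orbit).
Decompose π into cycles: lengths [156, 1] (2 cycles, including the fixed point 0).
Σ(ℓ_i−1) = 157−2 = 155; sign = (−1)^155 = -1.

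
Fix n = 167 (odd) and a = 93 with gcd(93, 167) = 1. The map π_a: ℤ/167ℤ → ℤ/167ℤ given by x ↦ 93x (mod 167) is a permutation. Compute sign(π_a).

Trace 6: π^k(6) = [6, 57, 124, 9, 2, 19, 97] for k=0..6.
3 cycles of lengths [83, 83, 1].
n − c = 167 − 3 = 164; sign = (−1)^164 = +1.
Via Zolotarev, sign(π_{93}) = (93|167) = +1.

+1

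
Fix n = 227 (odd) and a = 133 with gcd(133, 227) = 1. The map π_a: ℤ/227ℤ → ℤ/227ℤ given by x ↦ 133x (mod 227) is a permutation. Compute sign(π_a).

Orbit of 65 under x↦133x: [65, 19, 30, 131, 171, 43, 44]… (length divides ord_227(133)).
π_133 has 3 disjoint cycles with lengths [113, 113, 1] on {0,…,226}.
227 − 3 = 224 transpositions; sign(π) = (−1)^224 = +1.

+1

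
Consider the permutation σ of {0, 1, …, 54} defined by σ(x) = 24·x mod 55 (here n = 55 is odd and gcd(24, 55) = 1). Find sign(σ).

Start at x=29: 29 → 36 → 39 → 1 → 24 → 26 → 19 → … (one orbit).
π_24 has 8 disjoint cycles with lengths [10, 10, 10, 10, 10, 2, 2, 1] on {0,…,54}.
sign(π) = (−1)^{n − #cycles} = (−1)^{55−8} = (−1)^47 = -1.
Check: (24/55) = -1 by Zolotarev.

-1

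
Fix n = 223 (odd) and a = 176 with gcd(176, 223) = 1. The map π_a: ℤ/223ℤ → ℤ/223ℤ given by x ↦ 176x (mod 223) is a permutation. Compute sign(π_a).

Start at x=205: 205 → 177 → 155 → 74 → 90 → 7 → 117 → … (one orbit).
Decompose π into cycles: lengths [222, 1] (2 cycles, including the fixed point 0).
sign(π) = (−1)^{n − #cycles} = (−1)^{223−2} = (−1)^221 = -1.

-1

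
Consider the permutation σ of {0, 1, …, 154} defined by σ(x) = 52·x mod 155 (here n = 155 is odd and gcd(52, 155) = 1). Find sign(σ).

+1

Orbit of 121 under x↦52x: [121, 92, 134, 148, 101, 137, 149]… (length divides ord_155(52)).
Decompose π into cycles: lengths [60, 60, 30, 4, 1] (5 cycles, including the fixed point 0).
Σ(ℓ_i−1) = 155−5 = 150; sign = (−1)^150 = +1.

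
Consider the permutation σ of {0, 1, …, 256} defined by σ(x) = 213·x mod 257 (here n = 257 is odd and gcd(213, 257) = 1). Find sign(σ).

+1

Start at x=222: 222 → 255 → 88 → 240 → 234 → 241 → 190 → … (one orbit).
The orbit structure of x ↦ 213x mod 257: 5 orbits of sizes [64, 64, 64, 64, 1].
5 cycles on 257: each ℓ→(−1)^(ℓ−1), product (−1)^252 = +1.
Via Zolotarev, sign(π_{213}) = (213|257) = +1.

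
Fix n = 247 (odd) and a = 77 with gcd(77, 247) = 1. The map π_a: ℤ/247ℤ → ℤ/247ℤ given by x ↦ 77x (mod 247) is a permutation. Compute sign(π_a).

Orbit of 77 under x↦77x: [77, 1]… (length divides ord_247(77)).
π_77 has 133 disjoint cycles with lengths [2, 2, 2, 2, 2, 2, 2, 2, 2, 2, 2, 2, 2, 2, 2, 2, 2, 2, 2, 2, 2, 2, 2, 2, 2, 2, 2, 2, 2, 2, 2, 2, 2, 2, 2, 2, 2, 2, 2, 2, 2, 2, 2, 2, 2, 2, 2, 2, 2, 2, 2, 2, 2, 2, 2, 2, 2, 2, 2, 2, 2, 2, 2, 2, 2, 2, 2, 2, 2, 2, 2, 2, 2, 2, 2, 2, 2, 2, 2, 2, 2, 2, 2, 2, 2, 2, 2, 2, 2, 2, 2, 2, 2, 2, 2, 2, 2, 2, 2, 2, 2, 2, 2, 2, 2, 2, 2, 2, 2, 2, 2, 2, 2, 2, 1, 1, 1, 1, 1, 1, 1, 1, 1, 1, 1, 1, 1, 1, 1, 1, 1, 1, 1] on {0,…,246}.
n − c = 247 − 133 = 114; sign = (−1)^114 = +1.

+1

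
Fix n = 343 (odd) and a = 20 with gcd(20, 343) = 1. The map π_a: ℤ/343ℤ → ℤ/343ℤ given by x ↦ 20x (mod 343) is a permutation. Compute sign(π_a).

-1

Orbit of 120 under x↦20x: [120, 342, 323, 286, 232, 181, 190]… (length divides ord_343(20)).
The orbit structure of x ↦ 20x mod 343: 10 orbits of sizes [98, 98, 98, 14, 14, 14, 2, 2, 2, 1].
343 − 10 = 333 transpositions; sign(π) = (−1)^333 = -1.
(20|343)_J = -1 (Zolotarev's lemma cross-check).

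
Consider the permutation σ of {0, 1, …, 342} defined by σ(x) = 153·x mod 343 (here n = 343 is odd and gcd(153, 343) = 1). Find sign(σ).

Orbit of 41 under x↦153x: [41, 99, 55, 183, 216, 120, 181]… (length divides ord_343(153)).
Cycle type of π: 98×3 + 14×3 + 2×3 + 1; total 10 cycles.
Σ(ℓ_i−1) = 343−10 = 333; sign = (−1)^333 = -1.
Zolotarev: (153|343) = -1, matching the cycle-count sign.

-1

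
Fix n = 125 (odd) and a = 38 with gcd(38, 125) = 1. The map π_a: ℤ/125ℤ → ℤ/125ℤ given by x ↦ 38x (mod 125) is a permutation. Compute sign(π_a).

Trace 63: π^k(63) = [63, 19, 97, 61, 68, 84, 67] for k=0..6.
4 cycles of lengths [100, 20, 4, 1].
125 − 4 = 121 transpositions; sign(π) = (−1)^121 = -1.
Check: (38/125) = -1 by Zolotarev.

-1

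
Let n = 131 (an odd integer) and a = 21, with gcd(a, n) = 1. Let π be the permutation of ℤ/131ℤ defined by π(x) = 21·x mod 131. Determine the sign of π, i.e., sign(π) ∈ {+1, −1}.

+1

Start at x=34: 34 → 59 → 60 → 81 → 129 → 89 → 35 → … (one orbit).
Cycle type of π: 65×2 + 1; total 3 cycles.
sign(π) = (−1)^{n − #cycles} = (−1)^{131−3} = (−1)^128 = +1.
Zolotarev: (21|131) = +1, matching the cycle-count sign.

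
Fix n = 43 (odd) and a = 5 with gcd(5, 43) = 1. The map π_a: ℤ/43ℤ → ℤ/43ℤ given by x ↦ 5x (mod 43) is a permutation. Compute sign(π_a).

-1

Trace 20: π^k(20) = [20, 14, 27, 6, 30, 21, 19] for k=0..6.
2 cycles of lengths [42, 1].
sign(π) = (−1)^{n − #cycles} = (−1)^{43−2} = (−1)^41 = -1.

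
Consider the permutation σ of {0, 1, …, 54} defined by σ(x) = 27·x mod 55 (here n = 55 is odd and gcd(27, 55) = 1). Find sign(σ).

-1

Orbit of 9 under x↦27x: [9, 23, 16, 47, 4, 53, 1]… (length divides ord_55(27)).
Cycle type of π: 20×2 + 5×2 + 4 + 1; total 6 cycles.
Σ(ℓ_i−1) = 55−6 = 49; sign = (−1)^49 = -1.
Check: (27/55) = -1 by Zolotarev.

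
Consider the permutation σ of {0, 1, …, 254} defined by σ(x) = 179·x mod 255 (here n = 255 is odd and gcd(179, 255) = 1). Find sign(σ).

-1

Orbit of 179 under x↦179x: [179, 166, 134, 16, 59, 106, 104]… (length divides ord_255(179)).
Decompose π into cycles: lengths [8, 8, 8, 8, 8, 8, 8, 8, 8, 8, 8, 8, 8, 8, 8, 8, 8, 8, 8, 8, 8, 8, 8, 8, 8, 8, 8, 8, 8, 8, 2, 2, 2, 2, 2, 2, 2, 1] (38 cycles, including the fixed point 0).
38 cycles on 255: each ℓ→(−1)^(ℓ−1), product (−1)^217 = -1.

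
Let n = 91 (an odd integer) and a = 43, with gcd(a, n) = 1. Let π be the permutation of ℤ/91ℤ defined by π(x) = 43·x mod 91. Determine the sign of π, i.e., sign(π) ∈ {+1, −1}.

+1

Start at x=29: 29 → 64 → 22 → 36 → 1 → 43 → 29 (one orbit).
The orbit structure of x ↦ 43x mod 91: 21 orbits of sizes [6, 6, 6, 6, 6, 6, 6, 6, 6, 6, 6, 6, 6, 6, 1, 1, 1, 1, 1, 1, 1].
With 21 cycles on 91 points, sign = (−1)^{91−21} = +1.
The Jacobi symbol (43|91) = +1 (Zolotarev) agrees.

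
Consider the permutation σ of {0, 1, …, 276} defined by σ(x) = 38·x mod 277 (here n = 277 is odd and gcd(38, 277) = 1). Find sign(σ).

-1

Start at x=104: 104 → 74 → 42 → 211 → 262 → 261 → 223 → … (one orbit).
The orbit structure of x ↦ 38x mod 277: 4 orbits of sizes [92, 92, 92, 1].
n − c = 277 − 4 = 273; sign = (−1)^273 = -1.
Via Zolotarev, sign(π_{38}) = (38|277) = -1.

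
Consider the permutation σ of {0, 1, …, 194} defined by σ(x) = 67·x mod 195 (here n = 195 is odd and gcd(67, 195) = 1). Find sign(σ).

+1

Trace 187: π^k(187) = [187, 49, 163, 1, 67, 4, 73] for k=0..6.
Cycle type of π: 12×15 + 4×3 + 1×3; total 21 cycles.
21 cycles on 195: each ℓ→(−1)^(ℓ−1), product (−1)^174 = +1.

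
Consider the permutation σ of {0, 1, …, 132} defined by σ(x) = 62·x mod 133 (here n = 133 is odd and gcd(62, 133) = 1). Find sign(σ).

Orbit of 111 under x↦62x: [111, 99, 20, 43, 6, 106, 55]… (length divides ord_133(62)).
Cycle lengths of π_62 on ℤ/133ℤ: [18, 18, 18, 18, 18, 18, 9, 9, 2, 2, 2, 1]; 12 cycles in total.
n − c = 133 − 12 = 121; sign = (−1)^121 = -1.

-1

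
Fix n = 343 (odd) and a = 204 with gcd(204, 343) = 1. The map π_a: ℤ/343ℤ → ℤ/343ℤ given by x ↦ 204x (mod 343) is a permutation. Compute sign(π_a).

Orbit of 281 under x↦204x: [281, 43, 197, 57, 309, 267, 274]… (length divides ord_343(204)).
π_204 has 19 disjoint cycles with lengths [49, 49, 49, 49, 49, 49, 7, 7, 7, 7, 7, 7, 1, 1, 1, 1, 1, 1, 1] on {0,…,342}.
n − c = 343 − 19 = 324; sign = (−1)^324 = +1.

+1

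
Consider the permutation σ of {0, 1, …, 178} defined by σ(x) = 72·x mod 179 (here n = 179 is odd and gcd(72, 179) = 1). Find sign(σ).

Trace 30: π^k(30) = [30, 12, 148, 95, 38, 51, 92] for k=0..6.
Cycle type of π: 178 + 1; total 2 cycles.
2 cycles on 179: each ℓ→(−1)^(ℓ−1), product (−1)^177 = -1.

-1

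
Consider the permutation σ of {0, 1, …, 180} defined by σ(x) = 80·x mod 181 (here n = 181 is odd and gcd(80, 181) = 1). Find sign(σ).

Orbit of 132 under x↦80x: [132, 62, 73, 48, 39, 43, 1]… (length divides ord_181(80)).
Cycle type of π: 9×20 + 1; total 21 cycles.
21 cycles on 181: each ℓ→(−1)^(ℓ−1), product (−1)^160 = +1.
Check: (80/181) = +1 by Zolotarev.

+1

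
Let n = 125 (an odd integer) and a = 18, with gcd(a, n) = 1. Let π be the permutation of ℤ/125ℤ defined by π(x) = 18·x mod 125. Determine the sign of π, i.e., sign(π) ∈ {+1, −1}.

-1

Orbit of 32 under x↦18x: [32, 76, 118, 124, 107, 51, 43]… (length divides ord_125(18)).
The orbit structure of x ↦ 18x mod 125: 12 orbits of sizes [20, 20, 20, 20, 20, 4, 4, 4, 4, 4, 4, 1].
Σ(ℓ_i−1) = 125−12 = 113; sign = (−1)^113 = -1.
Via Zolotarev, sign(π_{18}) = (18|125) = -1.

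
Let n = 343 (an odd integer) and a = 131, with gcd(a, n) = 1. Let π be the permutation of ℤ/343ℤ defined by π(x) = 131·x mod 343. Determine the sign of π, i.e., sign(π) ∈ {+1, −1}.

Trace 23: π^k(23) = [23, 269, 253, 215, 39, 307, 86] for k=0..6.
The orbit structure of x ↦ 131x mod 343: 4 orbits of sizes [294, 42, 6, 1].
Σ(ℓ_i−1) = 343−4 = 339; sign = (−1)^339 = -1.

-1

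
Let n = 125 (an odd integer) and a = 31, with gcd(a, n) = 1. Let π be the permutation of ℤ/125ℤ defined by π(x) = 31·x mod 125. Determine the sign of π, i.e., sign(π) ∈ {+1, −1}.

Orbit of 56 under x↦31x: [56, 111, 66, 46, 51, 81, 11]… (length divides ord_125(31)).
13 cycles of lengths [25, 25, 25, 25, 5, 5, 5, 5, 1, 1, 1, 1, 1].
Σ(ℓ_i−1) = 125−13 = 112; sign = (−1)^112 = +1.
Check: (31/125) = +1 by Zolotarev.

+1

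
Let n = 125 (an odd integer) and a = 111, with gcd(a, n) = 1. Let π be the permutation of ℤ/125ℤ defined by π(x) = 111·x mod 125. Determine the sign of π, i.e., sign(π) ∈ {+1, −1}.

+1

Orbit of 101 under x↦111x: [101, 86, 46, 106, 16, 26, 11]… (length divides ord_125(111)).
π_111 has 13 disjoint cycles with lengths [25, 25, 25, 25, 5, 5, 5, 5, 1, 1, 1, 1, 1] on {0,…,124}.
n − c = 125 − 13 = 112; sign = (−1)^112 = +1.
(111|125)_J = +1 (Zolotarev's lemma cross-check).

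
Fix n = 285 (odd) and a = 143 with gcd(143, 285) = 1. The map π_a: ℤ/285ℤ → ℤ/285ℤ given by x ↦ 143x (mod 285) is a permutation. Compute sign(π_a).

Trace 173: π^k(173) = [173, 229, 257, 271, 278, 139, 212] for k=0..6.
The orbit structure of x ↦ 143x mod 285: 14 orbits of sizes [36, 36, 36, 36, 36, 36, 18, 18, 18, 4, 4, 4, 2, 1].
sign(π) = (−1)^{n − #cycles} = (−1)^{285−14} = (−1)^271 = -1.
Check: (143/285) = -1 by Zolotarev.

-1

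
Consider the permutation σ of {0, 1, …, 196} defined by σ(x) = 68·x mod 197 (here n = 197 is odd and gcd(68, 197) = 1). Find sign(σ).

-1

Orbit of 19 under x↦68x: [19, 110, 191, 183, 33, 77, 114]… (length divides ord_197(68)).
π_68 has 8 disjoint cycles with lengths [28, 28, 28, 28, 28, 28, 28, 1] on {0,…,196}.
n − c = 197 − 8 = 189; sign = (−1)^189 = -1.
Via Zolotarev, sign(π_{68}) = (68|197) = -1.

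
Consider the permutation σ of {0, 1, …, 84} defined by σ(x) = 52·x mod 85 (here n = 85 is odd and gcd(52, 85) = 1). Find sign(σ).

-1

Orbit of 69 under x↦52x: [69, 18, 1, 52]… (length divides ord_85(52)).
π_52 has 34 disjoint cycles with lengths [4, 4, 4, 4, 4, 4, 4, 4, 4, 4, 4, 4, 4, 4, 4, 4, 4, 1, 1, 1, 1, 1, 1, 1, 1, 1, 1, 1, 1, 1, 1, 1, 1, 1] on {0,…,84}.
sign(π) = (−1)^{n − #cycles} = (−1)^{85−34} = (−1)^51 = -1.
(52|85)_J = -1 (Zolotarev's lemma cross-check).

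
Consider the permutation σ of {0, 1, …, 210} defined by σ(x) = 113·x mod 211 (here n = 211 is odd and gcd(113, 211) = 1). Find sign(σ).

+1

Orbit of 184 under x↦113x: [184, 114, 11, 188, 144, 25, 82]… (length divides ord_211(113)).
7 cycles of lengths [35, 35, 35, 35, 35, 35, 1].
Σ(ℓ_i−1) = 211−7 = 204; sign = (−1)^204 = +1.
Zolotarev: (113|211) = +1, matching the cycle-count sign.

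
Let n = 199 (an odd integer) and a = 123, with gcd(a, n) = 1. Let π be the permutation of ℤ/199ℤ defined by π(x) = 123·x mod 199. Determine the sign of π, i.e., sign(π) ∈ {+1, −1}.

+1

Start at x=139: 139 → 182 → 98 → 114 → 92 → 172 → 62 → … (one orbit).
π_123 has 7 disjoint cycles with lengths [33, 33, 33, 33, 33, 33, 1] on {0,…,198}.
199 − 7 = 192 transpositions; sign(π) = (−1)^192 = +1.
The Jacobi symbol (123|199) = +1 (Zolotarev) agrees.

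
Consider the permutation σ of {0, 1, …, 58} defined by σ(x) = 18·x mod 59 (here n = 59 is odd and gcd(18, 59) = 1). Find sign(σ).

-1

Orbit of 33 under x↦18x: [33, 4, 13, 57, 23, 1, 18]… (length divides ord_59(18)).
2 cycles of lengths [58, 1].
59 − 2 = 57 transpositions; sign(π) = (−1)^57 = -1.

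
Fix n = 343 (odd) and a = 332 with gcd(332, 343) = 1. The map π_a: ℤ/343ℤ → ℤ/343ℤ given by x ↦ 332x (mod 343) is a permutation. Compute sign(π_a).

Start at x=79: 79 → 160 → 298 → 152 → 43 → 213 → 58 → … (one orbit).
Cycle lengths of π_332 on ℤ/343ℤ: [294, 42, 6, 1]; 4 cycles in total.
Σ(ℓ_i−1) = 343−4 = 339; sign = (−1)^339 = -1.
The Jacobi symbol (332|343) = -1 (Zolotarev) agrees.

-1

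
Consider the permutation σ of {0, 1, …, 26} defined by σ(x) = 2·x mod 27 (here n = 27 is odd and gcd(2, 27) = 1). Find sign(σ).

Start at x=14: 14 → 1 → 2 → 4 → 8 → 16 → 5 → … (one orbit).
π_2 has 4 disjoint cycles with lengths [18, 6, 2, 1] on {0,…,26}.
n − c = 27 − 4 = 23; sign = (−1)^23 = -1.

-1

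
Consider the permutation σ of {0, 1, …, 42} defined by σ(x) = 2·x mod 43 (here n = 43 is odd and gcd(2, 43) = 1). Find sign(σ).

-1

Orbit of 39 under x↦2x: [39, 35, 27, 11, 22, 1, 2]… (length divides ord_43(2)).
The orbit structure of x ↦ 2x mod 43: 4 orbits of sizes [14, 14, 14, 1].
sign(π) = (−1)^{n − #cycles} = (−1)^{43−4} = (−1)^39 = -1.
Check: (2/43) = -1 by Zolotarev.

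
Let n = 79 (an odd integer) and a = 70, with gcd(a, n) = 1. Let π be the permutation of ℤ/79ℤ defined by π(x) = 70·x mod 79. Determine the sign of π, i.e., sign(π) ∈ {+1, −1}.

-1

Trace 23: π^k(23) = [23, 30, 46, 60, 13, 41, 26] for k=0..6.
Cycle type of π: 78 + 1; total 2 cycles.
79 − 2 = 77 transpositions; sign(π) = (−1)^77 = -1.
Via Zolotarev, sign(π_{70}) = (70|79) = -1.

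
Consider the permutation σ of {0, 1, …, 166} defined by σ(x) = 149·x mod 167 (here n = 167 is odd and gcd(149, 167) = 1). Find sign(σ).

-1

Trace 80: π^k(80) = [80, 63, 35, 38, 151, 121, 160] for k=0..6.
Cycle lengths of π_149 on ℤ/167ℤ: [166, 1]; 2 cycles in total.
Σ(ℓ_i−1) = 167−2 = 165; sign = (−1)^165 = -1.
Check: (149/167) = -1 by Zolotarev.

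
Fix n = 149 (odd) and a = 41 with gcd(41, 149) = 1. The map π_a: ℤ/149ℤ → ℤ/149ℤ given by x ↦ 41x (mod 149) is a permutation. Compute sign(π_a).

-1

Orbit of 61 under x↦41x: [61, 117, 29, 146, 26, 23, 49]… (length divides ord_149(41)).
2 cycles of lengths [148, 1].
149 − 2 = 147 transpositions; sign(π) = (−1)^147 = -1.
Check: (41/149) = -1 by Zolotarev.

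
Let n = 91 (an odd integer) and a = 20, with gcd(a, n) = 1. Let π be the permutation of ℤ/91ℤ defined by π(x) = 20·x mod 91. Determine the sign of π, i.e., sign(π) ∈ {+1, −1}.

+1

Start at x=76: 76 → 64 → 6 → 29 → 34 → 43 → 41 → … (one orbit).
π_20 has 11 disjoint cycles with lengths [12, 12, 12, 12, 12, 12, 12, 2, 2, 2, 1] on {0,…,90}.
11 cycles on 91: each ℓ→(−1)^(ℓ−1), product (−1)^80 = +1.
(20|91)_J = +1 (Zolotarev's lemma cross-check).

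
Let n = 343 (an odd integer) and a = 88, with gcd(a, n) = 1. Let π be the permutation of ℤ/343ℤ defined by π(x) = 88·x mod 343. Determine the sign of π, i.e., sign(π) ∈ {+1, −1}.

Orbit of 218 under x↦88x: [218, 319, 289, 50, 284, 296, 323]… (length divides ord_343(88)).
π_88 has 7 disjoint cycles with lengths [147, 147, 21, 21, 3, 3, 1] on {0,…,342}.
With 7 cycles on 343 points, sign = (−1)^{343−7} = +1.

+1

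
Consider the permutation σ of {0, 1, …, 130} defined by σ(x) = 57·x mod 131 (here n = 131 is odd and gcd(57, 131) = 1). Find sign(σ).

-1

Trace 118: π^k(118) = [118, 45, 76, 9, 120, 28, 24] for k=0..6.
π_57 has 2 disjoint cycles with lengths [130, 1] on {0,…,130}.
2 cycles on 131: each ℓ→(−1)^(ℓ−1), product (−1)^129 = -1.
Via Zolotarev, sign(π_{57}) = (57|131) = -1.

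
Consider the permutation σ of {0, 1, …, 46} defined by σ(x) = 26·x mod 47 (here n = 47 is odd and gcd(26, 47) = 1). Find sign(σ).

-1

Trace 24: π^k(24) = [24, 13, 9, 46, 21, 29, 2] for k=0..6.
The orbit structure of x ↦ 26x mod 47: 2 orbits of sizes [46, 1].
2 cycles on 47: each ℓ→(−1)^(ℓ−1), product (−1)^45 = -1.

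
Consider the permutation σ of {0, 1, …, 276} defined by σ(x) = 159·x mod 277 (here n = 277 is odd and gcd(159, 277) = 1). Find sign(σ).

-1

Trace 118: π^k(118) = [118, 203, 145, 64, 204, 27, 138] for k=0..6.
π_159 has 4 disjoint cycles with lengths [92, 92, 92, 1] on {0,…,276}.
Σ(ℓ_i−1) = 277−4 = 273; sign = (−1)^273 = -1.
Via Zolotarev, sign(π_{159}) = (159|277) = -1.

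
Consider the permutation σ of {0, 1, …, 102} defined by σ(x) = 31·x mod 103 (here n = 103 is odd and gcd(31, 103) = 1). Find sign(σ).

Orbit of 13 under x↦31x: [13, 94, 30, 3, 93, 102, 72]… (length divides ord_103(31)).
4 cycles of lengths [34, 34, 34, 1].
n − c = 103 − 4 = 99; sign = (−1)^99 = -1.

-1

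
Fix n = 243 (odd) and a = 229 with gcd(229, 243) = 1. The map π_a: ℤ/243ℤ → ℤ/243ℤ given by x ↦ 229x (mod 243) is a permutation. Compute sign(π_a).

+1

Start at x=109: 109 → 175 → 223 → 37 → 211 → 205 → 46 → … (one orbit).
π_229 has 11 disjoint cycles with lengths [81, 81, 27, 27, 9, 9, 3, 3, 1, 1, 1] on {0,…,242}.
243 − 11 = 232 transpositions; sign(π) = (−1)^232 = +1.
Zolotarev: (229|243) = +1, matching the cycle-count sign.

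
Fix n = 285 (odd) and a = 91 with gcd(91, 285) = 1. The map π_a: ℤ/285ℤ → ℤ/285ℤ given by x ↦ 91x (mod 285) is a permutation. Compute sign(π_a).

-1

Start at x=136: 136 → 121 → 181 → 226 → 46 → 196 → 166 → … (one orbit).
π_91 has 30 disjoint cycles with lengths [18, 18, 18, 18, 18, 18, 18, 18, 18, 18, 18, 18, 18, 18, 18, 1, 1, 1, 1, 1, 1, 1, 1, 1, 1, 1, 1, 1, 1, 1] on {0,…,284}.
Σ(ℓ_i−1) = 285−30 = 255; sign = (−1)^255 = -1.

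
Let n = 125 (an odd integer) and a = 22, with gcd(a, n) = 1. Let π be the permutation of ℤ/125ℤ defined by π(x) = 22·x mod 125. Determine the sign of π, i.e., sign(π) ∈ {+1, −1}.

Start at x=7: 7 → 29 → 13 → 36 → 42 → 49 → 78 → … (one orbit).
π_22 has 4 disjoint cycles with lengths [100, 20, 4, 1] on {0,…,124}.
n − c = 125 − 4 = 121; sign = (−1)^121 = -1.

-1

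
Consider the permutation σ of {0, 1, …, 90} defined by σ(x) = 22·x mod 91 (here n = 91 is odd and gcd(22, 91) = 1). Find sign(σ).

Start at x=1: 1 → 22 → 29 → 1 (one orbit).
Decompose π into cycles: lengths [3, 3, 3, 3, 3, 3, 3, 3, 3, 3, 3, 3, 3, 3, 3, 3, 3, 3, 3, 3, 3, 3, 3, 3, 3, 3, 3, 3, 1, 1, 1, 1, 1, 1, 1] (35 cycles, including the fixed point 0).
Σ(ℓ_i−1) = 91−35 = 56; sign = (−1)^56 = +1.
The Jacobi symbol (22|91) = +1 (Zolotarev) agrees.

+1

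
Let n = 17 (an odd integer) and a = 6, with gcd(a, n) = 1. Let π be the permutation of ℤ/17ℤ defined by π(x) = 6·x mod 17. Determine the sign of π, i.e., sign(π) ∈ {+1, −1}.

Trace 16: π^k(16) = [16, 11, 15, 5, 13, 10, 9] for k=0..6.
Decompose π into cycles: lengths [16, 1] (2 cycles, including the fixed point 0).
Σ(ℓ_i−1) = 17−2 = 15; sign = (−1)^15 = -1.
The Jacobi symbol (6|17) = -1 (Zolotarev) agrees.

-1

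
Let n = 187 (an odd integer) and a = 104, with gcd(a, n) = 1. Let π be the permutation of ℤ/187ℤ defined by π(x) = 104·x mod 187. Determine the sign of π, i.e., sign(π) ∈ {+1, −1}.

+1

Trace 155: π^k(155) = [155, 38, 25, 169, 185, 166, 60] for k=0..6.
π_104 has 9 disjoint cycles with lengths [40, 40, 40, 40, 8, 8, 5, 5, 1] on {0,…,186}.
n − c = 187 − 9 = 178; sign = (−1)^178 = +1.
The Jacobi symbol (104|187) = +1 (Zolotarev) agrees.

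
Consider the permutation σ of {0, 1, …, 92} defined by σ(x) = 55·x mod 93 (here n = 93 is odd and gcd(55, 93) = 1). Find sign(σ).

Trace 40: π^k(40) = [40, 61, 7, 13, 64, 79, 67] for k=0..6.
6 cycles of lengths [30, 30, 30, 1, 1, 1].
With 6 cycles on 93 points, sign = (−1)^{93−6} = -1.
Zolotarev: (55|93) = -1, matching the cycle-count sign.

-1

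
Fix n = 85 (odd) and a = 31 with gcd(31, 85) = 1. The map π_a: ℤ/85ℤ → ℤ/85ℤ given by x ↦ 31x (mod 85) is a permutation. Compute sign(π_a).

-1

Start at x=21: 21 → 56 → 36 → 11 → 1 → 31 → 26 → … (one orbit).
Cycle type of π: 16×5 + 1×5; total 10 cycles.
Σ(ℓ_i−1) = 85−10 = 75; sign = (−1)^75 = -1.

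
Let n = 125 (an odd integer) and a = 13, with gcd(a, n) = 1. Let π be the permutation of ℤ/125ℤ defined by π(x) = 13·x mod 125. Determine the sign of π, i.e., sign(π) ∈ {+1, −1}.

Trace 23: π^k(23) = [23, 49, 12, 31, 28, 114, 107] for k=0..6.
4 cycles of lengths [100, 20, 4, 1].
125 − 4 = 121 transpositions; sign(π) = (−1)^121 = -1.
Check: (13/125) = -1 by Zolotarev.

-1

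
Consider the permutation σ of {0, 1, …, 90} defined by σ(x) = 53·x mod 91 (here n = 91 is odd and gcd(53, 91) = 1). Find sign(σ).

Orbit of 1 under x↦53x: [1, 53, 79]… (length divides ord_91(53)).
39 cycles of lengths [3, 3, 3, 3, 3, 3, 3, 3, 3, 3, 3, 3, 3, 3, 3, 3, 3, 3, 3, 3, 3, 3, 3, 3, 3, 3, 1, 1, 1, 1, 1, 1, 1, 1, 1, 1, 1, 1, 1].
With 39 cycles on 91 points, sign = (−1)^{91−39} = +1.
The Jacobi symbol (53|91) = +1 (Zolotarev) agrees.

+1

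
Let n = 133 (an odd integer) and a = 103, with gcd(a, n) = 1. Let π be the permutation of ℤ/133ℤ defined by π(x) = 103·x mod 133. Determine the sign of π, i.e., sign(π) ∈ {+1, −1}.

+1

Orbit of 102 under x↦103x: [102, 132, 30, 31, 1, 103]… (length divides ord_133(103)).
The orbit structure of x ↦ 103x mod 133: 23 orbits of sizes [6, 6, 6, 6, 6, 6, 6, 6, 6, 6, 6, 6, 6, 6, 6, 6, 6, 6, 6, 6, 6, 6, 1].
With 23 cycles on 133 points, sign = (−1)^{133−23} = +1.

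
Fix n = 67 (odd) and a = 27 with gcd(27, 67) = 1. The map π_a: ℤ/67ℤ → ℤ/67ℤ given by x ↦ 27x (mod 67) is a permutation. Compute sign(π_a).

Orbit of 9 under x↦27x: [9, 42, 62, 66, 40, 8, 15]… (length divides ord_67(27)).
4 cycles of lengths [22, 22, 22, 1].
With 4 cycles on 67 points, sign = (−1)^{67−4} = -1.
Zolotarev: (27|67) = -1, matching the cycle-count sign.

-1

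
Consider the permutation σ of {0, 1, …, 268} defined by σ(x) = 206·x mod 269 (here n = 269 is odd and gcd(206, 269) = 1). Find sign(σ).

Orbit of 141 under x↦206x: [141, 263, 109, 127, 69, 226, 19]… (length divides ord_269(206)).
2 cycles of lengths [268, 1].
Σ(ℓ_i−1) = 269−2 = 267; sign = (−1)^267 = -1.
(206|269)_J = -1 (Zolotarev's lemma cross-check).

-1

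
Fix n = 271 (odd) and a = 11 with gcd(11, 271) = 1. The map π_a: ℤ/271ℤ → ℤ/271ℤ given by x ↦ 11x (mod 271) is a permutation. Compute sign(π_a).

Orbit of 90 under x↦11x: [90, 177, 50, 8, 88, 155, 79]… (length divides ord_271(11)).
The orbit structure of x ↦ 11x mod 271: 3 orbits of sizes [135, 135, 1].
n − c = 271 − 3 = 268; sign = (−1)^268 = +1.

+1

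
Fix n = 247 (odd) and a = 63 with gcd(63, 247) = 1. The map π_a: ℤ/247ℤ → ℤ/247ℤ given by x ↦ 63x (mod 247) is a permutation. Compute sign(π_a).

Orbit of 17 under x↦63x: [17, 83, 42, 176, 220, 28, 35]… (length divides ord_247(63)).
The orbit structure of x ↦ 63x mod 247: 10 orbits of sizes [36, 36, 36, 36, 36, 36, 12, 9, 9, 1].
sign(π) = (−1)^{n − #cycles} = (−1)^{247−10} = (−1)^237 = -1.
The Jacobi symbol (63|247) = -1 (Zolotarev) agrees.

-1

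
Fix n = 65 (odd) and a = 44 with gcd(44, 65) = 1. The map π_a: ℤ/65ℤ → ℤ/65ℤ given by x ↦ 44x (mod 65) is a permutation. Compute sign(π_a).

Orbit of 34 under x↦44x: [34, 1, 44, 51]… (length divides ord_65(44)).
The orbit structure of x ↦ 44x mod 65: 18 orbits of sizes [4, 4, 4, 4, 4, 4, 4, 4, 4, 4, 4, 4, 4, 4, 4, 2, 2, 1].
65 − 18 = 47 transpositions; sign(π) = (−1)^47 = -1.

-1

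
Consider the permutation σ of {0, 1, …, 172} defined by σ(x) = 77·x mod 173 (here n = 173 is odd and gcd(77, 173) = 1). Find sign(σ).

Orbit of 52 under x↦77x: [52, 25, 22, 137, 169, 38, 158]… (length divides ord_173(77)).
Decompose π into cycles: lengths [86, 86, 1] (3 cycles, including the fixed point 0).
sign(π) = (−1)^{n − #cycles} = (−1)^{173−3} = (−1)^170 = +1.

+1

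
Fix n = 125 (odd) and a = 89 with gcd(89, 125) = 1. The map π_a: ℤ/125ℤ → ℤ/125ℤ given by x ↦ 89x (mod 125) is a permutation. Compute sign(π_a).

Orbit of 71 under x↦89x: [71, 69, 16, 49, 111, 4, 106]… (length divides ord_125(89)).
Cycle type of π: 50×2 + 10×2 + 2×2 + 1; total 7 cycles.
With 7 cycles on 125 points, sign = (−1)^{125−7} = +1.
Via Zolotarev, sign(π_{89}) = (89|125) = +1.

+1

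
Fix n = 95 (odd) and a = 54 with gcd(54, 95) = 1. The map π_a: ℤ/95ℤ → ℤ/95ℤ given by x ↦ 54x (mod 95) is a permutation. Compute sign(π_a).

Start at x=44: 44 → 1 → 54 → 66 → 49 → 81 → 4 → … (one orbit).
Cycle lengths of π_54 on ℤ/95ℤ: [18, 18, 18, 18, 9, 9, 2, 2, 1]; 9 cycles in total.
95 − 9 = 86 transpositions; sign(π) = (−1)^86 = +1.
Zolotarev: (54|95) = +1, matching the cycle-count sign.

+1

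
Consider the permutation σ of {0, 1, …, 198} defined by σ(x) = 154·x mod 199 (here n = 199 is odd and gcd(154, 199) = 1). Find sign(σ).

Orbit of 108 under x↦154x: [108, 115, 198, 45, 164, 182, 168]… (length divides ord_199(154)).
The orbit structure of x ↦ 154x mod 199: 2 orbits of sizes [198, 1].
2 cycles on 199: each ℓ→(−1)^(ℓ−1), product (−1)^197 = -1.
Check: (154/199) = -1 by Zolotarev.

-1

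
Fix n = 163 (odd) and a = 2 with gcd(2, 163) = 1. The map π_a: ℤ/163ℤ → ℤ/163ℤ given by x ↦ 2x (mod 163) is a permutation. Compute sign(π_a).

Orbit of 132 under x↦2x: [132, 101, 39, 78, 156, 149, 135]… (length divides ord_163(2)).
Decompose π into cycles: lengths [162, 1] (2 cycles, including the fixed point 0).
Σ(ℓ_i−1) = 163−2 = 161; sign = (−1)^161 = -1.
Zolotarev: (2|163) = -1, matching the cycle-count sign.

-1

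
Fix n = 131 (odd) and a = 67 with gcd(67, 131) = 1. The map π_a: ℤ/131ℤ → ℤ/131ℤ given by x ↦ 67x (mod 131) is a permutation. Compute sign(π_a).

-1

Trace 5: π^k(5) = [5, 73, 44, 66, 99, 83, 59] for k=0..6.
Decompose π into cycles: lengths [130, 1] (2 cycles, including the fixed point 0).
2 cycles on 131: each ℓ→(−1)^(ℓ−1), product (−1)^129 = -1.
(67|131)_J = -1 (Zolotarev's lemma cross-check).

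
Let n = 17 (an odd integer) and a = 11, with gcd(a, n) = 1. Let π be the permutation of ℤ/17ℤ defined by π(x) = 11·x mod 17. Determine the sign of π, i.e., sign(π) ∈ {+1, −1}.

Orbit of 11 under x↦11x: [11, 2, 5, 4, 10, 8, 3]… (length divides ord_17(11)).
Cycle type of π: 16 + 1; total 2 cycles.
2 cycles on 17: each ℓ→(−1)^(ℓ−1), product (−1)^15 = -1.
Zolotarev: (11|17) = -1, matching the cycle-count sign.

-1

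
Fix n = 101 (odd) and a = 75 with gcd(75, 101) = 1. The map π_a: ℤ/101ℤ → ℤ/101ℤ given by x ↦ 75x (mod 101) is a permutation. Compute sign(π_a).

-1

Orbit of 95 under x↦75x: [95, 55, 85, 12, 92, 32, 77]… (length divides ord_101(75)).
Cycle lengths of π_75 on ℤ/101ℤ: [100, 1]; 2 cycles in total.
2 cycles on 101: each ℓ→(−1)^(ℓ−1), product (−1)^99 = -1.
The Jacobi symbol (75|101) = -1 (Zolotarev) agrees.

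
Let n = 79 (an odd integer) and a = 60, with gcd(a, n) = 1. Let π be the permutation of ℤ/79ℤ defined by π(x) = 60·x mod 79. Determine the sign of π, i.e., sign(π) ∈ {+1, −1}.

Orbit of 42 under x↦60x: [42, 71, 73, 35, 46, 74, 16]… (length divides ord_79(60)).
2 cycles of lengths [78, 1].
2 cycles on 79: each ℓ→(−1)^(ℓ−1), product (−1)^77 = -1.
Zolotarev: (60|79) = -1, matching the cycle-count sign.

-1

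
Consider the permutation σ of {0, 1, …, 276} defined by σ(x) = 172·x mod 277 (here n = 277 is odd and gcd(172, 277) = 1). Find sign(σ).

Start at x=75: 75 → 158 → 30 → 174 → 12 → 125 → 171 → … (one orbit).
Cycle lengths of π_172 on ℤ/277ℤ: [276, 1]; 2 cycles in total.
n − c = 277 − 2 = 275; sign = (−1)^275 = -1.

-1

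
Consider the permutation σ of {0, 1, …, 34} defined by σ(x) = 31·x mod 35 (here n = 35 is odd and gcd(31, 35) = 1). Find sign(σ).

Orbit of 11 under x↦31x: [11, 26, 1, 31, 16, 6]… (length divides ord_35(31)).
The orbit structure of x ↦ 31x mod 35: 10 orbits of sizes [6, 6, 6, 6, 6, 1, 1, 1, 1, 1].
sign(π) = (−1)^{n − #cycles} = (−1)^{35−10} = (−1)^25 = -1.

-1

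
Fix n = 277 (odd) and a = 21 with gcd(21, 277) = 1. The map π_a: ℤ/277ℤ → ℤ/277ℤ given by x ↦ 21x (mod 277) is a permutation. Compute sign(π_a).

Start at x=21: 21 → 164 → 120 → 27 → 13 → 273 → 193 → … (one orbit).
Cycle lengths of π_21 on ℤ/277ℤ: [46, 46, 46, 46, 46, 46, 1]; 7 cycles in total.
sign(π) = (−1)^{n − #cycles} = (−1)^{277−7} = (−1)^270 = +1.
Via Zolotarev, sign(π_{21}) = (21|277) = +1.

+1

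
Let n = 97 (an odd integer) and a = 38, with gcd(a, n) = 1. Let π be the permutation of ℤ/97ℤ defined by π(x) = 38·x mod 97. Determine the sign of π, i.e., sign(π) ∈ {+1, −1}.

Start at x=16: 16 → 26 → 18 → 5 → 93 → 42 → 44 → … (one orbit).
Cycle lengths of π_38 on ℤ/97ℤ: [96, 1]; 2 cycles in total.
2 cycles on 97: each ℓ→(−1)^(ℓ−1), product (−1)^95 = -1.
Check: (38/97) = -1 by Zolotarev.

-1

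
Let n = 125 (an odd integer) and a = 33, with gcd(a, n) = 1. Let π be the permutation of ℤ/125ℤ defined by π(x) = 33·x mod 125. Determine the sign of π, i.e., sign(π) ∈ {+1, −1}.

Orbit of 74 under x↦33x: [74, 67, 86, 88, 29, 82, 81]… (length divides ord_125(33)).
π_33 has 4 disjoint cycles with lengths [100, 20, 4, 1] on {0,…,124}.
4 cycles on 125: each ℓ→(−1)^(ℓ−1), product (−1)^121 = -1.

-1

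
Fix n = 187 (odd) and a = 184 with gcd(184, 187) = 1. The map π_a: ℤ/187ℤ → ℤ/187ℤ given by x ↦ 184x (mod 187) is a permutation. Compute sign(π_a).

Start at x=173: 173 → 42 → 61 → 4 → 175 → 36 → 79 → … (one orbit).
Cycle type of π: 80×2 + 16 + 10 + 1; total 5 cycles.
n − c = 187 − 5 = 182; sign = (−1)^182 = +1.

+1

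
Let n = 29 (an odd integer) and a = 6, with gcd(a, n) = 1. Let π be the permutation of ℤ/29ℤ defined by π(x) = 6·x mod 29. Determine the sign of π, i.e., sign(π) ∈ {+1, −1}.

+1

Trace 9: π^k(9) = [9, 25, 5, 1, 6, 7, 13] for k=0..6.
3 cycles of lengths [14, 14, 1].
n − c = 29 − 3 = 26; sign = (−1)^26 = +1.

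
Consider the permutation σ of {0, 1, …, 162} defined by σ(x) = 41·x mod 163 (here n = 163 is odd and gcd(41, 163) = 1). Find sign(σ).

Trace 144: π^k(144) = [144, 36, 9, 43, 133, 74, 100] for k=0..6.
π_41 has 3 disjoint cycles with lengths [81, 81, 1] on {0,…,162}.
n − c = 163 − 3 = 160; sign = (−1)^160 = +1.

+1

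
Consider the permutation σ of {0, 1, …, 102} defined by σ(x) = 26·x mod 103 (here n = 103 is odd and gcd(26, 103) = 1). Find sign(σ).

Orbit of 33 under x↦26x: [33, 34, 60, 15, 81, 46, 63]… (length divides ord_103(26)).
Cycle lengths of π_26 on ℤ/103ℤ: [51, 51, 1]; 3 cycles in total.
sign(π) = (−1)^{n − #cycles} = (−1)^{103−3} = (−1)^100 = +1.
Via Zolotarev, sign(π_{26}) = (26|103) = +1.

+1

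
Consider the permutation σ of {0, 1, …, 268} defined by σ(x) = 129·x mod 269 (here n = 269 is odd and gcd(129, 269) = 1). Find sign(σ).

Start at x=192: 192 → 20 → 159 → 67 → 35 → 211 → 50 → … (one orbit).
2 cycles of lengths [268, 1].
Σ(ℓ_i−1) = 269−2 = 267; sign = (−1)^267 = -1.

-1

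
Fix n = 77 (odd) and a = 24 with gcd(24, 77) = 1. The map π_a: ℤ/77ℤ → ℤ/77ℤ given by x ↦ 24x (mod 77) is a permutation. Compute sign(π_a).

+1

Start at x=37: 37 → 41 → 60 → 54 → 64 → 73 → 58 → … (one orbit).
The orbit structure of x ↦ 24x mod 77: 5 orbits of sizes [30, 30, 10, 6, 1].
sign(π) = (−1)^{n − #cycles} = (−1)^{77−5} = (−1)^72 = +1.
(24|77)_J = +1 (Zolotarev's lemma cross-check).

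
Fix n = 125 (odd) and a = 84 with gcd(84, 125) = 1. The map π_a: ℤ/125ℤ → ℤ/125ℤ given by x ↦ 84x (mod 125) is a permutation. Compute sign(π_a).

Trace 9: π^k(9) = [9, 6, 4, 86, 99, 66, 44] for k=0..6.
7 cycles of lengths [50, 50, 10, 10, 2, 2, 1].
sign(π) = (−1)^{n − #cycles} = (−1)^{125−7} = (−1)^118 = +1.
(84|125)_J = +1 (Zolotarev's lemma cross-check).

+1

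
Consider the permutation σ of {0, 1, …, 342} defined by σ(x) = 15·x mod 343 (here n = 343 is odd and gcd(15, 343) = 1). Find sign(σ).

Trace 43: π^k(43) = [43, 302, 71, 36, 197, 211, 78] for k=0..6.
The orbit structure of x ↦ 15x mod 343: 19 orbits of sizes [49, 49, 49, 49, 49, 49, 7, 7, 7, 7, 7, 7, 1, 1, 1, 1, 1, 1, 1].
19 cycles on 343: each ℓ→(−1)^(ℓ−1), product (−1)^324 = +1.
The Jacobi symbol (15|343) = +1 (Zolotarev) agrees.

+1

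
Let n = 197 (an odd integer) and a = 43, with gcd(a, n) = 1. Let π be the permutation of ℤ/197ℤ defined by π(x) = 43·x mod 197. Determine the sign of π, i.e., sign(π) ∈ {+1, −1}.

Trace 155: π^k(155) = [155, 164, 157, 53, 112, 88, 41] for k=0..6.
π_43 has 3 disjoint cycles with lengths [98, 98, 1] on {0,…,196}.
n − c = 197 − 3 = 194; sign = (−1)^194 = +1.
Zolotarev: (43|197) = +1, matching the cycle-count sign.

+1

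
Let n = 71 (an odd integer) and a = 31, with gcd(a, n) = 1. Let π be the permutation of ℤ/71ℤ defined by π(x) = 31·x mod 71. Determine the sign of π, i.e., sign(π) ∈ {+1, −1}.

Start at x=15: 15 → 39 → 2 → 62 → 5 → 13 → 48 → … (one orbit).
Cycle type of π: 70 + 1; total 2 cycles.
Σ(ℓ_i−1) = 71−2 = 69; sign = (−1)^69 = -1.
The Jacobi symbol (31|71) = -1 (Zolotarev) agrees.

-1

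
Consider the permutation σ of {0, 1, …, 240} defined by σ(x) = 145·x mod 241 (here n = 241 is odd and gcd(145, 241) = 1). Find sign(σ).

+1

Orbit of 225 under x↦145x: [225, 90, 36, 159, 160, 64, 122]… (length divides ord_241(145)).
Decompose π into cycles: lengths [60, 60, 60, 60, 1] (5 cycles, including the fixed point 0).
Σ(ℓ_i−1) = 241−5 = 236; sign = (−1)^236 = +1.
(145|241)_J = +1 (Zolotarev's lemma cross-check).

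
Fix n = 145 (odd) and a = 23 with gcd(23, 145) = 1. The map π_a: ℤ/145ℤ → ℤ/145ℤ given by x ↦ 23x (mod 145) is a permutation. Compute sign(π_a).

Trace 94: π^k(94) = [94, 132, 136, 83, 24, 117, 81] for k=0..6.
The orbit structure of x ↦ 23x mod 145: 10 orbits of sizes [28, 28, 28, 28, 7, 7, 7, 7, 4, 1].
Σ(ℓ_i−1) = 145−10 = 135; sign = (−1)^135 = -1.
The Jacobi symbol (23|145) = -1 (Zolotarev) agrees.

-1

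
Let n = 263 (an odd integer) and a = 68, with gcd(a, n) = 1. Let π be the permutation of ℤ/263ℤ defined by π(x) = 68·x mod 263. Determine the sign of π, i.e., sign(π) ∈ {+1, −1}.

Trace 136: π^k(136) = [136, 43, 31, 4, 9, 86, 62] for k=0..6.
The orbit structure of x ↦ 68x mod 263: 3 orbits of sizes [131, 131, 1].
With 3 cycles on 263 points, sign = (−1)^{263−3} = +1.
The Jacobi symbol (68|263) = +1 (Zolotarev) agrees.

+1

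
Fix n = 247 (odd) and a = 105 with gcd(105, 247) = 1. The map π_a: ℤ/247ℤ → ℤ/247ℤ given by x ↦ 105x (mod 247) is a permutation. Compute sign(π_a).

-1

Trace 14: π^k(14) = [14, 235, 222, 92, 27, 118, 40] for k=0..6.
π_105 has 26 disjoint cycles with lengths [18, 18, 18, 18, 18, 18, 18, 18, 18, 18, 18, 18, 18, 1, 1, 1, 1, 1, 1, 1, 1, 1, 1, 1, 1, 1] on {0,…,246}.
With 26 cycles on 247 points, sign = (−1)^{247−26} = -1.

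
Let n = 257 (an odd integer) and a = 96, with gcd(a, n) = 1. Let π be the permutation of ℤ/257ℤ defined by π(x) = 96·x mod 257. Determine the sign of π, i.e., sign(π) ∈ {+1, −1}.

-1

Orbit of 116 under x↦96x: [116, 85, 193, 24, 248, 164, 67]… (length divides ord_257(96)).
2 cycles of lengths [256, 1].
n − c = 257 − 2 = 255; sign = (−1)^255 = -1.
(96|257)_J = -1 (Zolotarev's lemma cross-check).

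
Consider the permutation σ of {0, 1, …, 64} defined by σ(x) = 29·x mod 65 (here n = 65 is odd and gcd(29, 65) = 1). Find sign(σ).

+1

Start at x=16: 16 → 9 → 1 → 29 → 61 → 14 → 16 (one orbit).
Cycle lengths of π_29 on ℤ/65ℤ: [6, 6, 6, 6, 6, 6, 6, 6, 3, 3, 3, 3, 2, 2, 1]; 15 cycles in total.
15 cycles on 65: each ℓ→(−1)^(ℓ−1), product (−1)^50 = +1.
Check: (29/65) = +1 by Zolotarev.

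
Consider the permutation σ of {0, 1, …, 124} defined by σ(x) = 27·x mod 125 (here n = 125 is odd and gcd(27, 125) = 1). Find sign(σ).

-1

Start at x=98: 98 → 21 → 67 → 59 → 93 → 11 → 47 → … (one orbit).
Cycle lengths of π_27 on ℤ/125ℤ: [100, 20, 4, 1]; 4 cycles in total.
125 − 4 = 121 transpositions; sign(π) = (−1)^121 = -1.
Via Zolotarev, sign(π_{27}) = (27|125) = -1.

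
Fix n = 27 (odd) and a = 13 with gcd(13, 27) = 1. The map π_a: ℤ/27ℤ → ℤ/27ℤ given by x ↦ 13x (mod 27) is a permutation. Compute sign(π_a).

Orbit of 22 under x↦13x: [22, 16, 19, 4, 25, 1, 13]… (length divides ord_27(13)).
π_13 has 7 disjoint cycles with lengths [9, 9, 3, 3, 1, 1, 1] on {0,…,26}.
Σ(ℓ_i−1) = 27−7 = 20; sign = (−1)^20 = +1.

+1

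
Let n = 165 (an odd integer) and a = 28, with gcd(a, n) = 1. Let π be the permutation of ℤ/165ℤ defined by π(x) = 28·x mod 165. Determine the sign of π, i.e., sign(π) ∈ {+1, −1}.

+1

Start at x=136: 136 → 13 → 34 → 127 → 91 → 73 → 64 → … (one orbit).
Cycle type of π: 20×6 + 10×3 + 4×3 + 1×3; total 15 cycles.
15 cycles on 165: each ℓ→(−1)^(ℓ−1), product (−1)^150 = +1.
Check: (28/165) = +1 by Zolotarev.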